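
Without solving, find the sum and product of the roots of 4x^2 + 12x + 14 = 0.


For ax^2+bx+c=0: sum = -b/a, product = c/a.
a=4, b=12, c=14
Sum = -(12)/4 = -3
Product = (14)/4 = 7/2


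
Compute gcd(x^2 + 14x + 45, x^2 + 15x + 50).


Factor each:
  x^2 + 14x + 45 = (x + 5)(x + 9)
  x^2 + 15x + 50 = (x + 5)(x + 10)
Common monic factor: x + 5


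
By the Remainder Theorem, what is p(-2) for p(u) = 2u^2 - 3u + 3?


By the Remainder Theorem, the remainder equals p(-2):
  2*(-2)^2 = 8
  -3*(-2)^1 = 6
  constant: 3
Sum: 8 + 6 + 3 = 17


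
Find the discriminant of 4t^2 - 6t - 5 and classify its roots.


D = b^2 - 4ac = (-6)^2 - 4(4)(-5) = 36 + 80 = 116
Since D > 0: two distinct irrational roots


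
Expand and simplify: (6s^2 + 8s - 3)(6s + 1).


Distribute each term of the first polynomial:
  (6s^2)(6s + 1) = 36s^3 + 6s^2
  (8s)(6s + 1) = 48s^2 + 8s
  (-3)(6s + 1) = -18s - 3
Sum: 36s^3 + 54s^2 - 10s - 3


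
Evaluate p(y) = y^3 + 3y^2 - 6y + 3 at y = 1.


Using direct substitution:
  1 * (1)^3 = 1
  3 * (1)^2 = 3
  -6 * (1)^1 = -6
  constant: 3
Sum = 1 + 3 - 6 + 3 = 1


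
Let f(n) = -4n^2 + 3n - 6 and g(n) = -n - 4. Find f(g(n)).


Substitute g(n) into f:
f(g(n)) = -4*(-n - 4)^2 + 3*(-n - 4) + (-6)
(-n - 4)^2 = n^2 + 8n + 16
Expand and combine: -4n^2 - 35n - 82


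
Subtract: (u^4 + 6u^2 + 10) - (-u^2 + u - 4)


Distribute the minus sign:
  (u^4 + 6u^2 + 10)
- (-u^2 + u - 4)
Negate second polynomial: u^2 - u + 4
Add: u^4 + 7u^2 - u + 14


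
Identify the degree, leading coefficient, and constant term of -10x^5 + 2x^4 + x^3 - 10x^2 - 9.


Highest power of x is 5, with coefficient -10. Constant term is -9.
Degree = 5, leading coefficient = -10, constant term = -9


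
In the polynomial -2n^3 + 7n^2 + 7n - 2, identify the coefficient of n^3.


Read off the coefficient of n^3: -2


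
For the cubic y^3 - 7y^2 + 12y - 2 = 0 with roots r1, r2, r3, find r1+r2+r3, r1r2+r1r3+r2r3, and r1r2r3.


Monic cubic y^3+by^2+cy+d=0: sum=-b, pairwise sum=c, product=-d.
b=-7, c=12, d=-2
r1+r2+r3 = 7
r1r2+r1r3+r2r3 = 12
r1r2r3 = 2


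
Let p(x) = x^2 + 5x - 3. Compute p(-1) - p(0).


p(-1) = -7
p(0) = -3
p(-1) - p(0) = -7 + 3 = -4


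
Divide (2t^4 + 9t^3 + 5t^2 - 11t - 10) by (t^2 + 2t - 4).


(2t^4 + 9t^3 + 5t^2 - 11t - 10) / (t^2 + 2t - 4)
Step 1: 2t^2 * (t^2 + 2t - 4) = 2t^4 + 4t^3 - 8t^2; subtract.
Step 2: 5t * (t^2 + 2t - 4) = 5t^3 + 10t^2 - 20t; subtract.
Step 3: 3 * (t^2 + 2t - 4) = 3t^2 + 6t - 12; subtract.
Quotient: 2t^2 + 5t + 3, Remainder: 3t + 2


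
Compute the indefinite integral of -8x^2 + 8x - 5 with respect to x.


Reverse power rule on each term:
  ∫ -8x^2 dx = -(8/3)x^3
  ∫ 8x dx = 4x^2
  ∫ -5 dx = -5x
F(x) = -(8/3)x^3 + 4x^2 - 5x + C


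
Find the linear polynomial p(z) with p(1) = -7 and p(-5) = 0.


p(z) = mz + b. Using p(1)=-7, p(-5)=0:
m = (-7)/(1 + 5) = -7/6 = -7/6
b = -7 - m*(1) = -7 + 7/6 = -35/6
p(z) = -(7/6)z - (35/6)


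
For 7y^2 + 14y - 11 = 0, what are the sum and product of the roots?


For ay^2+by+c=0: sum = -b/a, product = c/a.
a=7, b=14, c=-11
Sum = -(14)/7 = -2
Product = (-11)/7 = -11/7


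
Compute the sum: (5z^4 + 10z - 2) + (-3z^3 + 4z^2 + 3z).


Align terms by degree and add:
  5z^4 + 10z - 2
  -3z^3 + 4z^2 + 3z
= 5z^4 - 3z^3 + 4z^2 + 13z - 2


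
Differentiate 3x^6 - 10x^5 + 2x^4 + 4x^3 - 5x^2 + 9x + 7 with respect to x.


Apply the power rule term by term:
  d/dx(3x^6) = 18x^5
  d/dx(-10x^5) = -50x^4
  d/dx(2x^4) = 8x^3
  d/dx(4x^3) = 12x^2
  d/dx(-5x^2) = -10x
  d/dx(9x) = 9
  d/dx(7) = 0
p'(x) = 18x^5 - 50x^4 + 8x^3 + 12x^2 - 10x + 9


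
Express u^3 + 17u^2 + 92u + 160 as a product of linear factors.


Try integer roots (divisors of 160). u=-8: p(-8)=0.
Divide out (u + 8): quotient is u^2 + 9u + 20.
Factor the quadratic: (u + 4)(u + 5)
Result: (u + 8)(u + 4)(u + 5)


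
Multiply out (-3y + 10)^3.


Expand (-3y + 10)^3 by repeated multiplication:
  (-3y + 10)^2 = 9y^2 - 60y + 100
= -27y^3 + 270y^2 - 900y + 1000


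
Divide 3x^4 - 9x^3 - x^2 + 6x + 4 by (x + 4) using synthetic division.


Synthetic division with c = -4. Coefficients: 3, -9, -1, 6, 4
Bring down 3.
  3 * -4 = -12; -12 - 9 = -21
  -21 * -4 = 84; 84 - 1 = 83
  83 * -4 = -332; -332 + 6 = -326
  -326 * -4 = 1304; 1304 + 4 = 1308
Quotient: 3x^3 - 21x^2 + 83x - 326, Remainder: 1308


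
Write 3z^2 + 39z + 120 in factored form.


Roots satisfy r1 + r2 = -b/a = -13 and r1*r2 = c/a = 40.
So r1 = -8, r2 = -5.
3z^2 + 39z + 120 = 3(z - r1)(z - r2) = 3(z + 8)(z + 5)


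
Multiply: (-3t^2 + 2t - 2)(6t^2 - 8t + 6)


Distribute each term of the first polynomial:
  (-3t^2)(6t^2 - 8t + 6) = -18t^4 + 24t^3 - 18t^2
  (2t)(6t^2 - 8t + 6) = 12t^3 - 16t^2 + 12t
  (-2)(6t^2 - 8t + 6) = -12t^2 + 16t - 12
Sum: -18t^4 + 36t^3 - 46t^2 + 28t - 12


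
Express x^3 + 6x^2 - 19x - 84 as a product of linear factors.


Try integer roots (divisors of -84). x=4: p(4)=0.
Divide out (x - 4): quotient is x^2 + 10x + 21.
Factor the quadratic: (x + 7)(x + 3)
Result: (x - 4)(x + 7)(x + 3)


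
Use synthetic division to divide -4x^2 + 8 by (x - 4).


Synthetic division with c = 4. Coefficients: -4, 0, 8
Bring down -4.
  -4 * 4 = -16; -16 + 0 = -16
  -16 * 4 = -64; -64 + 8 = -56
Quotient: -4x - 16, Remainder: -56


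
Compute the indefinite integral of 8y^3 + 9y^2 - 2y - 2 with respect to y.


Reverse power rule on each term:
  ∫ 8y^3 dy = 2y^4
  ∫ 9y^2 dy = 3y^3
  ∫ -2y dy = -y^2
  ∫ -2 dy = -2y
F(y) = 2y^4 + 3y^3 - y^2 - 2y + C


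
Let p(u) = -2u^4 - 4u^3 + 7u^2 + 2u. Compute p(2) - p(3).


p(2) = -32
p(3) = -201
p(2) - p(3) = -32 + 201 = 169


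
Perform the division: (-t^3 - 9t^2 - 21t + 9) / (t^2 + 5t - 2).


(-t^3 - 9t^2 - 21t + 9) / (t^2 + 5t - 2)
Step 1: -t * (t^2 + 5t - 2) = -t^3 - 5t^2 + 2t; subtract.
Step 2: -4 * (t^2 + 5t - 2) = -4t^2 - 20t + 8; subtract.
Quotient: -t - 4, Remainder: -3t + 1


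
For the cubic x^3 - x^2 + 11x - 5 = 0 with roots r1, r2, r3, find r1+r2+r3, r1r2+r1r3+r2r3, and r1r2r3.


Monic cubic x^3+bx^2+cx+d=0: sum=-b, pairwise sum=c, product=-d.
b=-1, c=11, d=-5
r1+r2+r3 = 1
r1r2+r1r3+r2r3 = 11
r1r2r3 = 5


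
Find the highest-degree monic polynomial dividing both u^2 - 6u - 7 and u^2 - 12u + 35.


Factor each:
  u^2 - 6u - 7 = (u - 7)(u + 1)
  u^2 - 12u + 35 = (u - 7)(u - 5)
Common monic factor: u - 7


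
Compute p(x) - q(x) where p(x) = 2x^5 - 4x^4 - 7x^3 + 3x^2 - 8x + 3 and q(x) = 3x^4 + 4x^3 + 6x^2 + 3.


Distribute the minus sign:
  (2x^5 - 4x^4 - 7x^3 + 3x^2 - 8x + 3)
- (3x^4 + 4x^3 + 6x^2 + 3)
Negate second polynomial: -3x^4 - 4x^3 - 6x^2 - 3
Add: 2x^5 - 7x^4 - 11x^3 - 3x^2 - 8x


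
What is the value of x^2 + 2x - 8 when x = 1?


Using direct substitution:
  1 * (1)^2 = 1
  2 * (1)^1 = 2
  constant: -8
Sum = 1 + 2 - 8 = -5


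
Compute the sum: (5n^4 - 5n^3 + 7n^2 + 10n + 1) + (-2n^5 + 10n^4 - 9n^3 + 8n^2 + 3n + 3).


Align terms by degree and add:
  5n^4 - 5n^3 + 7n^2 + 10n + 1
  -2n^5 + 10n^4 - 9n^3 + 8n^2 + 3n + 3
= -2n^5 + 15n^4 - 14n^3 + 15n^2 + 13n + 4


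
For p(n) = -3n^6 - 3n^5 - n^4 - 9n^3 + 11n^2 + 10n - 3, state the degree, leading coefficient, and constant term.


Highest power of n is 6, with coefficient -3. Constant term is -3.
Degree = 6, leading coefficient = -3, constant term = -3


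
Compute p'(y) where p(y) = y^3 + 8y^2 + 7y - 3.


Apply the power rule term by term:
  d/dy(y^3) = 3y^2
  d/dy(8y^2) = 16y
  d/dy(7y) = 7
  d/dy(-3) = 0
p'(y) = 3y^2 + 16y + 7


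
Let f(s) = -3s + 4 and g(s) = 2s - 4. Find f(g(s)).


Substitute g(s) into f:
f(g(s)) = -3*(2s - 4) + 4
Expand and combine: -6s + 16


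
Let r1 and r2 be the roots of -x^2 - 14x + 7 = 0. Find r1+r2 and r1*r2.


For ax^2+bx+c=0: sum = -b/a, product = c/a.
a=-1, b=-14, c=7
Sum = -(-14)/-1 = -14
Product = (7)/-1 = -7


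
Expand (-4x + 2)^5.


Expand (-4x + 2)^5 by repeated multiplication:
  (-4x + 2)^2 = 16x^2 - 16x + 4
  (-4x + 2)^3 = -64x^3 + 96x^2 - 48x + 8
  (-4x + 2)^4 = 256x^4 - 512x^3 + 384x^2 - 128x + 16
= -1024x^5 + 2560x^4 - 2560x^3 + 1280x^2 - 320x + 32


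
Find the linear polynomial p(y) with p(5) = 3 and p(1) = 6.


p(y) = my + b. Using p(5)=3, p(1)=6:
m = (3 - 6)/(5 - 1) = -3/4 = -3/4
b = 3 - m*(5) = 3 + 15/4 = 27/4
p(y) = -(3/4)y + (27/4)


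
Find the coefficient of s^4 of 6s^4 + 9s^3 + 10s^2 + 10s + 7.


Read off the coefficient of s^4: 6


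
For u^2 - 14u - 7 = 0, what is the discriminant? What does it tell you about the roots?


D = b^2 - 4ac = (-14)^2 - 4(1)(-7) = 196 + 28 = 224
Since D > 0: two distinct irrational roots


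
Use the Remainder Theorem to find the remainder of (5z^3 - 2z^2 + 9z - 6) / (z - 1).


By the Remainder Theorem, the remainder equals p(1):
  5*(1)^3 = 5
  -2*(1)^2 = -2
  9*(1)^1 = 9
  constant: -6
Sum: 5 - 2 + 9 - 6 = 6


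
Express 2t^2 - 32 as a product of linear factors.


Roots satisfy r1 + r2 = -b/a = 0 and r1*r2 = c/a = -16.
So r1 = -4, r2 = 4.
2t^2 - 32 = 2(t - r1)(t - r2) = 2(t + 4)(t - 4)


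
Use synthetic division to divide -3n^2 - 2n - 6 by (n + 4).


Synthetic division with c = -4. Coefficients: -3, -2, -6
Bring down -3.
  -3 * -4 = 12; 12 - 2 = 10
  10 * -4 = -40; -40 - 6 = -46
Quotient: -3n + 10, Remainder: -46


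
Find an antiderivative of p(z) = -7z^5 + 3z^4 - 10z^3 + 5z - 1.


Reverse power rule on each term:
  ∫ -7z^5 dz = -(7/6)z^6
  ∫ 3z^4 dz = (3/5)z^5
  ∫ -10z^3 dz = -(5/2)z^4
  ∫ 5z dz = (5/2)z^2
  ∫ -1 dz = -z
F(z) = -(7/6)z^6 + (3/5)z^5 - (5/2)z^4 + (5/2)z^2 - z + C


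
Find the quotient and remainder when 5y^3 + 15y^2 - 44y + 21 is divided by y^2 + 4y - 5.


(5y^3 + 15y^2 - 44y + 21) / (y^2 + 4y - 5)
Step 1: 5y * (y^2 + 4y - 5) = 5y^3 + 20y^2 - 25y; subtract.
Step 2: -5 * (y^2 + 4y - 5) = -5y^2 - 20y + 25; subtract.
Quotient: 5y - 5, Remainder: y - 4


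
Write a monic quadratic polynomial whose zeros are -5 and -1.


p(y) = (y + 5)(y + 1)
Expand: y^2 + 6y + 5


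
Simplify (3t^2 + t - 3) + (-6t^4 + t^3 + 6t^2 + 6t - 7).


Align terms by degree and add:
  3t^2 + t - 3
  -6t^4 + t^3 + 6t^2 + 6t - 7
= -6t^4 + t^3 + 9t^2 + 7t - 10


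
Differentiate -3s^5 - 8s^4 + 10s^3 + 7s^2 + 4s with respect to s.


Apply the power rule term by term:
  d/ds(-3s^5) = -15s^4
  d/ds(-8s^4) = -32s^3
  d/ds(10s^3) = 30s^2
  d/ds(7s^2) = 14s
  d/ds(4s) = 4
p'(s) = -15s^4 - 32s^3 + 30s^2 + 14s + 4


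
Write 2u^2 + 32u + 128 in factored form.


Roots satisfy r1 + r2 = -b/a = -16 and r1*r2 = c/a = 64.
So r1 = -8, r2 = -8.
2u^2 + 32u + 128 = 2(u - r1)(u - r2) = 2(u + 8)(u + 8)


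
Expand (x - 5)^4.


Expand (x - 5)^4 by repeated multiplication:
  (x - 5)^2 = x^2 - 10x + 25
  (x - 5)^3 = x^3 - 15x^2 + 75x - 125
= x^4 - 20x^3 + 150x^2 - 500x + 625


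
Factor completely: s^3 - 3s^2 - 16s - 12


Try integer roots (divisors of -12). s=-2: p(-2)=0.
Divide out (s + 2): quotient is s^2 - 5s - 6.
Factor the quadratic: (s - 6)(s + 1)
Result: (s + 2)(s - 6)(s + 1)


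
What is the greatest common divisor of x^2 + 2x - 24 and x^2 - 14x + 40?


Factor each:
  x^2 + 2x - 24 = (x - 4)(x + 6)
  x^2 - 14x + 40 = (x - 4)(x - 10)
Common monic factor: x - 4


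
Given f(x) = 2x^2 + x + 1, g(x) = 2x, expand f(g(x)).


Substitute g(x) into f:
f(g(x)) = 2*(2x)^2 + 1*(2x) + 1
(2x)^2 = 4x^2
Expand and combine: 8x^2 + 2x + 1


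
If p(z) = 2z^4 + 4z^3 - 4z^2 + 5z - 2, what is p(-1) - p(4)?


p(-1) = -13
p(4) = 722
p(-1) - p(4) = -13 - 722 = -735


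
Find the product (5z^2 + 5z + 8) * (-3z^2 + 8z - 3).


Distribute each term of the first polynomial:
  (5z^2)(-3z^2 + 8z - 3) = -15z^4 + 40z^3 - 15z^2
  (5z)(-3z^2 + 8z - 3) = -15z^3 + 40z^2 - 15z
  (8)(-3z^2 + 8z - 3) = -24z^2 + 64z - 24
Sum: -15z^4 + 25z^3 + z^2 + 49z - 24


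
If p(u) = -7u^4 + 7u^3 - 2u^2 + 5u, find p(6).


Using direct substitution:
  -7 * (6)^4 = -9072
  7 * (6)^3 = 1512
  -2 * (6)^2 = -72
  5 * (6)^1 = 30
  constant: 0
Sum = -9072 + 1512 - 72 + 30 + 0 = -7602


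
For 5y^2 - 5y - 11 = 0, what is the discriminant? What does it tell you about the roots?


D = b^2 - 4ac = (-5)^2 - 4(5)(-11) = 25 + 220 = 245
Since D > 0: two distinct irrational roots


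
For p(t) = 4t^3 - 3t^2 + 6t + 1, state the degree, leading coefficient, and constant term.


Highest power of t is 3, with coefficient 4. Constant term is 1.
Degree = 3, leading coefficient = 4, constant term = 1


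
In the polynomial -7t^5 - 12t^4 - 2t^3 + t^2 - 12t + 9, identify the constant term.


Read off the constant term: 9


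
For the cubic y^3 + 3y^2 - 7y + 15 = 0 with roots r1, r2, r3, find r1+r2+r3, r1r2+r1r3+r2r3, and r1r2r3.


Monic cubic y^3+by^2+cy+d=0: sum=-b, pairwise sum=c, product=-d.
b=3, c=-7, d=15
r1+r2+r3 = -3
r1r2+r1r3+r2r3 = -7
r1r2r3 = -15


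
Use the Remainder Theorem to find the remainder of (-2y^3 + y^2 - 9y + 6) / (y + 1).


By the Remainder Theorem, the remainder equals p(-1):
  -2*(-1)^3 = 2
  1*(-1)^2 = 1
  -9*(-1)^1 = 9
  constant: 6
Sum: 2 + 1 + 9 + 6 = 18


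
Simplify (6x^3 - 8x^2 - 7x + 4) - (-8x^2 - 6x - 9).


Distribute the minus sign:
  (6x^3 - 8x^2 - 7x + 4)
- (-8x^2 - 6x - 9)
Negate second polynomial: 8x^2 + 6x + 9
Add: 6x^3 - x + 13


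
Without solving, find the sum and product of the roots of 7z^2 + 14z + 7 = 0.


For az^2+bz+c=0: sum = -b/a, product = c/a.
a=7, b=14, c=7
Sum = -(14)/7 = -2
Product = (7)/7 = 1


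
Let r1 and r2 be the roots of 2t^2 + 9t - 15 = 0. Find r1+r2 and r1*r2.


For at^2+bt+c=0: sum = -b/a, product = c/a.
a=2, b=9, c=-15
Sum = -(9)/2 = -9/2
Product = (-15)/2 = -15/2


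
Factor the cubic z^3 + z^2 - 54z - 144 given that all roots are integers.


Try integer roots (divisors of -144). z=-6: p(-6)=0.
Divide out (z + 6): quotient is z^2 - 5z - 24.
Factor the quadratic: (z + 3)(z - 8)
Result: (z + 6)(z + 3)(z - 8)


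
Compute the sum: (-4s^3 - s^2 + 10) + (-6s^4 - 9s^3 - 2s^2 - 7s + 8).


Align terms by degree and add:
  -4s^3 - s^2 + 10
  -6s^4 - 9s^3 - 2s^2 - 7s + 8
= -6s^4 - 13s^3 - 3s^2 - 7s + 18


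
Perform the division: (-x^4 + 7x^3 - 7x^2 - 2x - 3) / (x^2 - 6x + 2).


(-x^4 + 7x^3 - 7x^2 - 2x - 3) / (x^2 - 6x + 2)
Step 1: -x^2 * (x^2 - 6x + 2) = -x^4 + 6x^3 - 2x^2; subtract.
Step 2: x * (x^2 - 6x + 2) = x^3 - 6x^2 + 2x; subtract.
Step 3: 1 * (x^2 - 6x + 2) = x^2 - 6x + 2; subtract.
Quotient: -x^2 + x + 1, Remainder: 2x - 5


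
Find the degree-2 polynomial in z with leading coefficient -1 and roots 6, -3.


p(z) = -(z - 6)(z + 3)
Expand: -z^2 + 3z + 18


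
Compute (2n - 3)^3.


Expand (2n - 3)^3 by repeated multiplication:
  (2n - 3)^2 = 4n^2 - 12n + 9
= 8n^3 - 36n^2 + 54n - 27


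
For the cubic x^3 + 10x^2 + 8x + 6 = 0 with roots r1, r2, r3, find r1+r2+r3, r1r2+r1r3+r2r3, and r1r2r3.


Monic cubic x^3+bx^2+cx+d=0: sum=-b, pairwise sum=c, product=-d.
b=10, c=8, d=6
r1+r2+r3 = -10
r1r2+r1r3+r2r3 = 8
r1r2r3 = -6


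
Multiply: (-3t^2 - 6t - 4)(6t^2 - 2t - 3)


Distribute each term of the first polynomial:
  (-3t^2)(6t^2 - 2t - 3) = -18t^4 + 6t^3 + 9t^2
  (-6t)(6t^2 - 2t - 3) = -36t^3 + 12t^2 + 18t
  (-4)(6t^2 - 2t - 3) = -24t^2 + 8t + 12
Sum: -18t^4 - 30t^3 - 3t^2 + 26t + 12


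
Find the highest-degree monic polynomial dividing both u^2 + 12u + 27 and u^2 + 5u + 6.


Factor each:
  u^2 + 12u + 27 = (u + 3)(u + 9)
  u^2 + 5u + 6 = (u + 3)(u + 2)
Common monic factor: u + 3


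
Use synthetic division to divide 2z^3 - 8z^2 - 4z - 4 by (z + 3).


Synthetic division with c = -3. Coefficients: 2, -8, -4, -4
Bring down 2.
  2 * -3 = -6; -6 - 8 = -14
  -14 * -3 = 42; 42 - 4 = 38
  38 * -3 = -114; -114 - 4 = -118
Quotient: 2z^2 - 14z + 38, Remainder: -118


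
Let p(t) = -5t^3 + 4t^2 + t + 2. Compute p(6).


Using direct substitution:
  -5 * (6)^3 = -1080
  4 * (6)^2 = 144
  1 * (6)^1 = 6
  constant: 2
Sum = -1080 + 144 + 6 + 2 = -928


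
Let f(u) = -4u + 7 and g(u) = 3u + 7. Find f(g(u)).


Substitute g(u) into f:
f(g(u)) = -4*(3u + 7) + 7
Expand and combine: -12u - 21


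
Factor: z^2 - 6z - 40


Roots satisfy r1 + r2 = -b/a = 6 and r1*r2 = c/a = -40.
So r1 = -4, r2 = 10.
z^2 - 6z - 40 = (z - r1)(z - r2) = (z + 4)(z - 10)


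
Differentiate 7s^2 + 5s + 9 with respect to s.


Apply the power rule term by term:
  d/ds(7s^2) = 14s
  d/ds(5s) = 5
  d/ds(9) = 0
p'(s) = 14s + 5


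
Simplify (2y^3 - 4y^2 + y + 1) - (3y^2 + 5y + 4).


Distribute the minus sign:
  (2y^3 - 4y^2 + y + 1)
- (3y^2 + 5y + 4)
Negate second polynomial: -3y^2 - 5y - 4
Add: 2y^3 - 7y^2 - 4y - 3


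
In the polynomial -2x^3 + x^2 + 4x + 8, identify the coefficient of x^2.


Read off the coefficient of x^2: 1


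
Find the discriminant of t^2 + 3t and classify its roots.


D = b^2 - 4ac = (3)^2 - 4(1)(0) = 9 = 9
Since D > 0: two distinct rational roots


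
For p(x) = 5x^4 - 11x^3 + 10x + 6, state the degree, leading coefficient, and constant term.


Highest power of x is 4, with coefficient 5. Constant term is 6.
Degree = 4, leading coefficient = 5, constant term = 6


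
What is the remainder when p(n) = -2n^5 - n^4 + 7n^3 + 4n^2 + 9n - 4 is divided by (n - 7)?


By the Remainder Theorem, the remainder equals p(7):
  -2*(7)^5 = -33614
  -1*(7)^4 = -2401
  7*(7)^3 = 2401
  4*(7)^2 = 196
  9*(7)^1 = 63
  constant: -4
Sum: -33614 - 2401 + 2401 + 196 + 63 - 4 = -33359


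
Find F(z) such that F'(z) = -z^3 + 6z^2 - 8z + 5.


Reverse power rule on each term:
  ∫ -z^3 dz = -(1/4)z^4
  ∫ 6z^2 dz = 2z^3
  ∫ -8z dz = -4z^2
  ∫ 5 dz = 5z
F(z) = -(1/4)z^4 + 2z^3 - 4z^2 + 5z + C


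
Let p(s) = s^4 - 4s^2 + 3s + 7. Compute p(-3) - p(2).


p(-3) = 43
p(2) = 13
p(-3) - p(2) = 43 - 13 = 30


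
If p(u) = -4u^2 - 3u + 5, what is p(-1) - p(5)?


p(-1) = 4
p(5) = -110
p(-1) - p(5) = 4 + 110 = 114


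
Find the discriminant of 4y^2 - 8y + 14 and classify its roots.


D = b^2 - 4ac = (-8)^2 - 4(4)(14) = 64 - 224 = -160
Since D < 0: two complex conjugate roots (no real roots)


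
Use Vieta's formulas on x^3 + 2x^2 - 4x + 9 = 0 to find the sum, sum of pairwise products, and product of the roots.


Monic cubic x^3+bx^2+cx+d=0: sum=-b, pairwise sum=c, product=-d.
b=2, c=-4, d=9
r1+r2+r3 = -2
r1r2+r1r3+r2r3 = -4
r1r2r3 = -9


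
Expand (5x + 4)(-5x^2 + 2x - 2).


Distribute each term of the first polynomial:
  (5x)(-5x^2 + 2x - 2) = -25x^3 + 10x^2 - 10x
  (4)(-5x^2 + 2x - 2) = -20x^2 + 8x - 8
Sum: -25x^3 - 10x^2 - 2x - 8


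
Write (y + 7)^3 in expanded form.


Expand (y + 7)^3 by repeated multiplication:
  (y + 7)^2 = y^2 + 14y + 49
= y^3 + 21y^2 + 147y + 343


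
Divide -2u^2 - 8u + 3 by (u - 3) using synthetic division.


Synthetic division with c = 3. Coefficients: -2, -8, 3
Bring down -2.
  -2 * 3 = -6; -6 - 8 = -14
  -14 * 3 = -42; -42 + 3 = -39
Quotient: -2u - 14, Remainder: -39


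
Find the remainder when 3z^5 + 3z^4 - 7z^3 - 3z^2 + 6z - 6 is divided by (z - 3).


By the Remainder Theorem, the remainder equals p(3):
  3*(3)^5 = 729
  3*(3)^4 = 243
  -7*(3)^3 = -189
  -3*(3)^2 = -27
  6*(3)^1 = 18
  constant: -6
Sum: 729 + 243 - 189 - 27 + 18 - 6 = 768


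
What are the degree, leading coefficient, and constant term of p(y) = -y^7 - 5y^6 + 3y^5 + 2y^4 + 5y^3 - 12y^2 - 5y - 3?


Highest power of y is 7, with coefficient -1. Constant term is -3.
Degree = 7, leading coefficient = -1, constant term = -3


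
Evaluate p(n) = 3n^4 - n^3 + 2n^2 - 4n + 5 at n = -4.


Using direct substitution:
  3 * (-4)^4 = 768
  -1 * (-4)^3 = 64
  2 * (-4)^2 = 32
  -4 * (-4)^1 = 16
  constant: 5
Sum = 768 + 64 + 32 + 16 + 5 = 885


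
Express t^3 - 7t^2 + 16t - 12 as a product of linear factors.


Try integer roots (divisors of -12). t=2: p(2)=0.
Divide out (t - 2): quotient is t^2 - 5t + 6.
Factor the quadratic: (t - 3)(t - 2)
Result: (t - 2)(t - 3)(t - 2)


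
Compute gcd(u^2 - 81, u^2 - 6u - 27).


Factor each:
  u^2 - 81 = (u - 9)(u + 9)
  u^2 - 6u - 27 = (u - 9)(u + 3)
Common monic factor: u - 9


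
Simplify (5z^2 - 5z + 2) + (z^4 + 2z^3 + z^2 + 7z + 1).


Align terms by degree and add:
  5z^2 - 5z + 2
+ z^4 + 2z^3 + z^2 + 7z + 1
= z^4 + 2z^3 + 6z^2 + 2z + 3


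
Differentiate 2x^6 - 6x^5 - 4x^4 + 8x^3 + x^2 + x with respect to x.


Apply the power rule term by term:
  d/dx(2x^6) = 12x^5
  d/dx(-6x^5) = -30x^4
  d/dx(-4x^4) = -16x^3
  d/dx(8x^3) = 24x^2
  d/dx(x^2) = 2x
  d/dx(x) = 1
p'(x) = 12x^5 - 30x^4 - 16x^3 + 24x^2 + 2x + 1


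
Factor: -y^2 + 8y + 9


Roots satisfy r1 + r2 = -b/a = 8 and r1*r2 = c/a = -9.
So r1 = -1, r2 = 9.
-y^2 + 8y + 9 = -(y - r1)(y - r2) = -(y + 1)(y - 9)


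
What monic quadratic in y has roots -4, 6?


p(y) = (y + 4)(y - 6)
Expand: y^2 - 2y - 24


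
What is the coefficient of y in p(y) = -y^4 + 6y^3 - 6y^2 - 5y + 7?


Read off the coefficient of y: -5


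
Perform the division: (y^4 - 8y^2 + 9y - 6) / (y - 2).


(y^4 - 8y^2 + 9y - 6) / (y - 2)
Step 1: y^3 * (y - 2) = y^4 - 2y^3; subtract.
Step 2: 2y^2 * (y - 2) = 2y^3 - 4y^2; subtract.
Step 3: -4y * (y - 2) = -4y^2 + 8y; subtract.
Step 4: 1 * (y - 2) = y - 2; subtract.
Quotient: y^3 + 2y^2 - 4y + 1, Remainder: -4


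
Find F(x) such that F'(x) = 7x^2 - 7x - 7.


Reverse power rule on each term:
  ∫ 7x^2 dx = (7/3)x^3
  ∫ -7x dx = -(7/2)x^2
  ∫ -7 dx = -7x
F(x) = (7/3)x^3 - (7/2)x^2 - 7x + C


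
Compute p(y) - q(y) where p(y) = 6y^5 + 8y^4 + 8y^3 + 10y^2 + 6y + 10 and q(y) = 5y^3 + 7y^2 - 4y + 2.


Distribute the minus sign:
  (6y^5 + 8y^4 + 8y^3 + 10y^2 + 6y + 10)
- (5y^3 + 7y^2 - 4y + 2)
Negate second polynomial: -5y^3 - 7y^2 + 4y - 2
Add: 6y^5 + 8y^4 + 3y^3 + 3y^2 + 10y + 8


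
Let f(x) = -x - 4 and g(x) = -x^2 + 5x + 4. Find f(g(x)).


Substitute g(x) into f:
f(g(x)) = -1*(-x^2 + 5x + 4) + (-4)
Expand and combine: x^2 - 5x - 8


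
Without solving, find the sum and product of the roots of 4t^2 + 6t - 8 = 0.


For at^2+bt+c=0: sum = -b/a, product = c/a.
a=4, b=6, c=-8
Sum = -(6)/4 = -3/2
Product = (-8)/4 = -2


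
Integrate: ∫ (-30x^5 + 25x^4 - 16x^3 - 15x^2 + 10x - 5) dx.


Reverse power rule on each term:
  ∫ -30x^5 dx = -5x^6
  ∫ 25x^4 dx = 5x^5
  ∫ -16x^3 dx = -4x^4
  ∫ -15x^2 dx = -5x^3
  ∫ 10x dx = 5x^2
  ∫ -5 dx = -5x
F(x) = -5x^6 + 5x^5 - 4x^4 - 5x^3 + 5x^2 - 5x + C


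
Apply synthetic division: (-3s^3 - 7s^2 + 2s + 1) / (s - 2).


Synthetic division with c = 2. Coefficients: -3, -7, 2, 1
Bring down -3.
  -3 * 2 = -6; -6 - 7 = -13
  -13 * 2 = -26; -26 + 2 = -24
  -24 * 2 = -48; -48 + 1 = -47
Quotient: -3s^2 - 13s - 24, Remainder: -47


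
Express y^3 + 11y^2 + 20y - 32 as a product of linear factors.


Try integer roots (divisors of -32). y=1: p(1)=0.
Divide out (y - 1): quotient is y^2 + 12y + 32.
Factor the quadratic: (y + 8)(y + 4)
Result: (y - 1)(y + 8)(y + 4)


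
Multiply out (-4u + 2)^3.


Expand (-4u + 2)^3 by repeated multiplication:
  (-4u + 2)^2 = 16u^2 - 16u + 4
= -64u^3 + 96u^2 - 48u + 8


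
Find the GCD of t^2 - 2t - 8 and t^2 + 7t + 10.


Factor each:
  t^2 - 2t - 8 = (t + 2)(t - 4)
  t^2 + 7t + 10 = (t + 2)(t + 5)
Common monic factor: t + 2


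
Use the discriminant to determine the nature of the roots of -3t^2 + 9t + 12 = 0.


D = b^2 - 4ac = (9)^2 - 4(-3)(12) = 81 + 144 = 225
Since D > 0: two distinct rational roots


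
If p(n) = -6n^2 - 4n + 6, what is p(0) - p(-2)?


p(0) = 6
p(-2) = -10
p(0) - p(-2) = 6 + 10 = 16


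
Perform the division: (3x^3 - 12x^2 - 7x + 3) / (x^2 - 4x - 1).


(3x^3 - 12x^2 - 7x + 3) / (x^2 - 4x - 1)
Step 1: 3x * (x^2 - 4x - 1) = 3x^3 - 12x^2 - 3x; subtract.
Step 2: 0 * (x^2 - 4x - 1) = 0; subtract.
Quotient: 3x, Remainder: -4x + 3


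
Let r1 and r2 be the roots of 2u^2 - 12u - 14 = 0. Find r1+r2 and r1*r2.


For au^2+bu+c=0: sum = -b/a, product = c/a.
a=2, b=-12, c=-14
Sum = -(-12)/2 = 6
Product = (-14)/2 = -7


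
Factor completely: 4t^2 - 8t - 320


Roots satisfy r1 + r2 = -b/a = 2 and r1*r2 = c/a = -80.
So r1 = 10, r2 = -8.
4t^2 - 8t - 320 = 4(t - r1)(t - r2) = 4(t - 10)(t + 8)


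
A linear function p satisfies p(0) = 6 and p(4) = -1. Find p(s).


p(s) = ms + b. Using p(0)=6, p(4)=-1:
m = (6 + 1)/(0 - 4) = 7/-4 = -7/4
b = 6 - m*(0) = 6 = 6
p(s) = -(7/4)s + 6


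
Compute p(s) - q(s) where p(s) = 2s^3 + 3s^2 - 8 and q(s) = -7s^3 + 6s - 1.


Distribute the minus sign:
  (2s^3 + 3s^2 - 8)
- (-7s^3 + 6s - 1)
Negate second polynomial: 7s^3 - 6s + 1
Add: 9s^3 + 3s^2 - 6s - 7


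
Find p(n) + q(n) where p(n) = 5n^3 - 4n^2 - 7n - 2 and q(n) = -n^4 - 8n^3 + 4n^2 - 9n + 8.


Align terms by degree and add:
  5n^3 - 4n^2 - 7n - 2
  -n^4 - 8n^3 + 4n^2 - 9n + 8
= -n^4 - 3n^3 - 16n + 6


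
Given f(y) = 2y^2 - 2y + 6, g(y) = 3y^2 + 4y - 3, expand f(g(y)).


Substitute g(y) into f:
f(g(y)) = 2*(3y^2 + 4y - 3)^2 + (-2)*(3y^2 + 4y - 3) + 6
(3y^2 + 4y - 3)^2 = 9y^4 + 24y^3 - 2y^2 - 24y + 9
Expand and combine: 18y^4 + 48y^3 - 10y^2 - 56y + 30


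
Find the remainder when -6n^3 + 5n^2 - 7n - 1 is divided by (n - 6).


By the Remainder Theorem, the remainder equals p(6):
  -6*(6)^3 = -1296
  5*(6)^2 = 180
  -7*(6)^1 = -42
  constant: -1
Sum: -1296 + 180 - 42 - 1 = -1159


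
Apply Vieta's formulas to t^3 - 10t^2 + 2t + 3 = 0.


Monic cubic t^3+bt^2+ct+d=0: sum=-b, pairwise sum=c, product=-d.
b=-10, c=2, d=3
r1+r2+r3 = 10
r1r2+r1r3+r2r3 = 2
r1r2r3 = -3


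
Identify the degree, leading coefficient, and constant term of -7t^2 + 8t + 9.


Highest power of t is 2, with coefficient -7. Constant term is 9.
Degree = 2, leading coefficient = -7, constant term = 9


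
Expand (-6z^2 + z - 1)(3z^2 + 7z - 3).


Distribute each term of the first polynomial:
  (-6z^2)(3z^2 + 7z - 3) = -18z^4 - 42z^3 + 18z^2
  (z)(3z^2 + 7z - 3) = 3z^3 + 7z^2 - 3z
  (-1)(3z^2 + 7z - 3) = -3z^2 - 7z + 3
Sum: -18z^4 - 39z^3 + 22z^2 - 10z + 3


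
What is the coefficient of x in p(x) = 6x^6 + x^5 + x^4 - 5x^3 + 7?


Read off the coefficient of x: 0


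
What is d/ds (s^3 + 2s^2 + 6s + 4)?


Apply the power rule term by term:
  d/ds(s^3) = 3s^2
  d/ds(2s^2) = 4s
  d/ds(6s) = 6
  d/ds(4) = 0
p'(s) = 3s^2 + 4s + 6


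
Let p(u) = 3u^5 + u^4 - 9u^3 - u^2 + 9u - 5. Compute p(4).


Using direct substitution:
  3 * (4)^5 = 3072
  1 * (4)^4 = 256
  -9 * (4)^3 = -576
  -1 * (4)^2 = -16
  9 * (4)^1 = 36
  constant: -5
Sum = 3072 + 256 - 576 - 16 + 36 - 5 = 2767


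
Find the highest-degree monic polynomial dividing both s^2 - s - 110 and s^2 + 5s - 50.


Factor each:
  s^2 - s - 110 = (s + 10)(s - 11)
  s^2 + 5s - 50 = (s + 10)(s - 5)
Common monic factor: s + 10


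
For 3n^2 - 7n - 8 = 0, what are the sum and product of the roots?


For an^2+bn+c=0: sum = -b/a, product = c/a.
a=3, b=-7, c=-8
Sum = -(-7)/3 = 7/3
Product = (-8)/3 = -8/3


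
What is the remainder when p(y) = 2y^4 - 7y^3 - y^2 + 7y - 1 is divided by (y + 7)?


By the Remainder Theorem, the remainder equals p(-7):
  2*(-7)^4 = 4802
  -7*(-7)^3 = 2401
  -1*(-7)^2 = -49
  7*(-7)^1 = -49
  constant: -1
Sum: 4802 + 2401 - 49 - 49 - 1 = 7104


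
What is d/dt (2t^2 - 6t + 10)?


Apply the power rule term by term:
  d/dt(2t^2) = 4t
  d/dt(-6t) = -6
  d/dt(10) = 0
p'(t) = 4t - 6


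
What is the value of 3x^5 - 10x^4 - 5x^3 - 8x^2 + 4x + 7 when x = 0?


Using direct substitution:
  3 * (0)^5 = 0
  -10 * (0)^4 = 0
  -5 * (0)^3 = 0
  -8 * (0)^2 = 0
  4 * (0)^1 = 0
  constant: 7
Sum = 0 + 0 + 0 + 0 + 0 + 7 = 7


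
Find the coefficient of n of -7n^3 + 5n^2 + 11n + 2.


Read off the coefficient of n: 11


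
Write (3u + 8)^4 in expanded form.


Expand (3u + 8)^4 by repeated multiplication:
  (3u + 8)^2 = 9u^2 + 48u + 64
  (3u + 8)^3 = 27u^3 + 216u^2 + 576u + 512
= 81u^4 + 864u^3 + 3456u^2 + 6144u + 4096


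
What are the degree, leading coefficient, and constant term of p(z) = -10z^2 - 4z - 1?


Highest power of z is 2, with coefficient -10. Constant term is -1.
Degree = 2, leading coefficient = -10, constant term = -1


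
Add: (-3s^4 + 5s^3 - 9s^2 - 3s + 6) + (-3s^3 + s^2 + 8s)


Align terms by degree and add:
  -3s^4 + 5s^3 - 9s^2 - 3s + 6
  -3s^3 + s^2 + 8s
= -3s^4 + 2s^3 - 8s^2 + 5s + 6


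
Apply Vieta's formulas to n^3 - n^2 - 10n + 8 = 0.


Monic cubic n^3+bn^2+cn+d=0: sum=-b, pairwise sum=c, product=-d.
b=-1, c=-10, d=8
r1+r2+r3 = 1
r1r2+r1r3+r2r3 = -10
r1r2r3 = -8


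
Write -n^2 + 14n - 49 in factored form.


Roots satisfy r1 + r2 = -b/a = 14 and r1*r2 = c/a = 49.
So r1 = 7, r2 = 7.
-n^2 + 14n - 49 = -(n - r1)(n - r2) = -(n - 7)(n - 7)


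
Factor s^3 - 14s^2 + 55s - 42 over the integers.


Try integer roots (divisors of -42). s=1: p(1)=0.
Divide out (s - 1): quotient is s^2 - 13s + 42.
Factor the quadratic: (s - 6)(s - 7)
Result: (s - 1)(s - 6)(s - 7)


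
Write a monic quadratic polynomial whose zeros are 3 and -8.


p(z) = (z - 3)(z + 8)
Expand: z^2 + 5z - 24


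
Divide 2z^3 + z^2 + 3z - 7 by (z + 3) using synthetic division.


Synthetic division with c = -3. Coefficients: 2, 1, 3, -7
Bring down 2.
  2 * -3 = -6; -6 + 1 = -5
  -5 * -3 = 15; 15 + 3 = 18
  18 * -3 = -54; -54 - 7 = -61
Quotient: 2z^2 - 5z + 18, Remainder: -61


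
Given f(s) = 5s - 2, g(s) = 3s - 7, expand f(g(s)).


Substitute g(s) into f:
f(g(s)) = 5*(3s - 7) + (-2)
Expand and combine: 15s - 37


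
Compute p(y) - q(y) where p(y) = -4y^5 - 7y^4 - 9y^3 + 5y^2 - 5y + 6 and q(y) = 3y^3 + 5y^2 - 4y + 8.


Distribute the minus sign:
  (-4y^5 - 7y^4 - 9y^3 + 5y^2 - 5y + 6)
- (3y^3 + 5y^2 - 4y + 8)
Negate second polynomial: -3y^3 - 5y^2 + 4y - 8
Add: -4y^5 - 7y^4 - 12y^3 - y - 2


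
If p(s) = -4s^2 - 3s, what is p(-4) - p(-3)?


p(-4) = -52
p(-3) = -27
p(-4) - p(-3) = -52 + 27 = -25


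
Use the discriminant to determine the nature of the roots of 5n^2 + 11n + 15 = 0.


D = b^2 - 4ac = (11)^2 - 4(5)(15) = 121 - 300 = -179
Since D < 0: two complex conjugate roots (no real roots)


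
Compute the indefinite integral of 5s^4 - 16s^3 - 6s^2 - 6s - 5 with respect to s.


Reverse power rule on each term:
  ∫ 5s^4 ds = s^5
  ∫ -16s^3 ds = -4s^4
  ∫ -6s^2 ds = -2s^3
  ∫ -6s ds = -3s^2
  ∫ -5 ds = -5s
F(s) = s^5 - 4s^4 - 2s^3 - 3s^2 - 5s + C


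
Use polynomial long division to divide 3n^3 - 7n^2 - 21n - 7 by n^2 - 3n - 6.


(3n^3 - 7n^2 - 21n - 7) / (n^2 - 3n - 6)
Step 1: 3n * (n^2 - 3n - 6) = 3n^3 - 9n^2 - 18n; subtract.
Step 2: 2 * (n^2 - 3n - 6) = 2n^2 - 6n - 12; subtract.
Quotient: 3n + 2, Remainder: 3n + 5


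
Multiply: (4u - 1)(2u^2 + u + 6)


Distribute each term of the first polynomial:
  (4u)(2u^2 + u + 6) = 8u^3 + 4u^2 + 24u
  (-1)(2u^2 + u + 6) = -2u^2 - u - 6
Sum: 8u^3 + 2u^2 + 23u - 6


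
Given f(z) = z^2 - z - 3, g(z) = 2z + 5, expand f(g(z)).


Substitute g(z) into f:
f(g(z)) = 1*(2z + 5)^2 + (-1)*(2z + 5) + (-3)
(2z + 5)^2 = 4z^2 + 20z + 25
Expand and combine: 4z^2 + 18z + 17


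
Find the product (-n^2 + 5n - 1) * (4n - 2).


Distribute each term of the first polynomial:
  (-n^2)(4n - 2) = -4n^3 + 2n^2
  (5n)(4n - 2) = 20n^2 - 10n
  (-1)(4n - 2) = -4n + 2
Sum: -4n^3 + 22n^2 - 14n + 2


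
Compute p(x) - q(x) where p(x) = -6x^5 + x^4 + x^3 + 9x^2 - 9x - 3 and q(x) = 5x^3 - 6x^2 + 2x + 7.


Distribute the minus sign:
  (-6x^5 + x^4 + x^3 + 9x^2 - 9x - 3)
- (5x^3 - 6x^2 + 2x + 7)
Negate second polynomial: -5x^3 + 6x^2 - 2x - 7
Add: -6x^5 + x^4 - 4x^3 + 15x^2 - 11x - 10


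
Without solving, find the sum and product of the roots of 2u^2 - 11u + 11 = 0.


For au^2+bu+c=0: sum = -b/a, product = c/a.
a=2, b=-11, c=11
Sum = -(-11)/2 = 11/2
Product = (11)/2 = 11/2


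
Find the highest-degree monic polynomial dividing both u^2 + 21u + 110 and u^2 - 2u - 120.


Factor each:
  u^2 + 21u + 110 = (u + 10)(u + 11)
  u^2 - 2u - 120 = (u + 10)(u - 12)
Common monic factor: u + 10


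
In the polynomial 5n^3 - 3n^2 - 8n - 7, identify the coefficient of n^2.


Read off the coefficient of n^2: -3


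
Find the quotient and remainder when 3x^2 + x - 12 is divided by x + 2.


(3x^2 + x - 12) / (x + 2)
Step 1: 3x * (x + 2) = 3x^2 + 6x; subtract.
Step 2: -5 * (x + 2) = -5x - 10; subtract.
Quotient: 3x - 5, Remainder: -2


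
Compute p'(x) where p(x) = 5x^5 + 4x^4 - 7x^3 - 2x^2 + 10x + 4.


Apply the power rule term by term:
  d/dx(5x^5) = 25x^4
  d/dx(4x^4) = 16x^3
  d/dx(-7x^3) = -21x^2
  d/dx(-2x^2) = -4x
  d/dx(10x) = 10
  d/dx(4) = 0
p'(x) = 25x^4 + 16x^3 - 21x^2 - 4x + 10


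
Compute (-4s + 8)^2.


Expand (-4s + 8)^2 by repeated multiplication:
= 16s^2 - 64s + 64


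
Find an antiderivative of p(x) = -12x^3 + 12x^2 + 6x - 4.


Reverse power rule on each term:
  ∫ -12x^3 dx = -3x^4
  ∫ 12x^2 dx = 4x^3
  ∫ 6x dx = 3x^2
  ∫ -4 dx = -4x
F(x) = -3x^4 + 4x^3 + 3x^2 - 4x + C


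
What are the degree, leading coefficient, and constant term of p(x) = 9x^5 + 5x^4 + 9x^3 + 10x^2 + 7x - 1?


Highest power of x is 5, with coefficient 9. Constant term is -1.
Degree = 5, leading coefficient = 9, constant term = -1


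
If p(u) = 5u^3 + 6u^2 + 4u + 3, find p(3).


Using direct substitution:
  5 * (3)^3 = 135
  6 * (3)^2 = 54
  4 * (3)^1 = 12
  constant: 3
Sum = 135 + 54 + 12 + 3 = 204


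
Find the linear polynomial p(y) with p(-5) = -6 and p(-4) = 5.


p(y) = my + b. Using p(-5)=-6, p(-4)=5:
m = (-6 - 5)/(-5 + 4) = -11/-1 = 11
b = -6 - m*(-5) = -6 + 55 = 49
p(y) = 11y + 49


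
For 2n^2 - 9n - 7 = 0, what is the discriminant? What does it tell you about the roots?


D = b^2 - 4ac = (-9)^2 - 4(2)(-7) = 81 + 56 = 137
Since D > 0: two distinct irrational roots


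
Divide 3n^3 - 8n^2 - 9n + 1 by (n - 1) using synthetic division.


Synthetic division with c = 1. Coefficients: 3, -8, -9, 1
Bring down 3.
  3 * 1 = 3; 3 - 8 = -5
  -5 * 1 = -5; -5 - 9 = -14
  -14 * 1 = -14; -14 + 1 = -13
Quotient: 3n^2 - 5n - 14, Remainder: -13


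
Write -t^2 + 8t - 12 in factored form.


Roots satisfy r1 + r2 = -b/a = 8 and r1*r2 = c/a = 12.
So r1 = 6, r2 = 2.
-t^2 + 8t - 12 = -(t - r1)(t - r2) = -(t - 6)(t - 2)


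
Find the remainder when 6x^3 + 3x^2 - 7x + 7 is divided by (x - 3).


By the Remainder Theorem, the remainder equals p(3):
  6*(3)^3 = 162
  3*(3)^2 = 27
  -7*(3)^1 = -21
  constant: 7
Sum: 162 + 27 - 21 + 7 = 175


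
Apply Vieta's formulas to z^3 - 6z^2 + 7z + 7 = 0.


Monic cubic z^3+bz^2+cz+d=0: sum=-b, pairwise sum=c, product=-d.
b=-6, c=7, d=7
r1+r2+r3 = 6
r1r2+r1r3+r2r3 = 7
r1r2r3 = -7


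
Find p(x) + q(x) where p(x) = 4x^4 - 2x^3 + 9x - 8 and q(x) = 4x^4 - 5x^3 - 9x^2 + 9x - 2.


Align terms by degree and add:
  4x^4 - 2x^3 + 9x - 8
+ 4x^4 - 5x^3 - 9x^2 + 9x - 2
= 8x^4 - 7x^3 - 9x^2 + 18x - 10


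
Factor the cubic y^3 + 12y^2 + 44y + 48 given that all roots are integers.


Try integer roots (divisors of 48). y=-2: p(-2)=0.
Divide out (y + 2): quotient is y^2 + 10y + 24.
Factor the quadratic: (y + 4)(y + 6)
Result: (y + 2)(y + 4)(y + 6)


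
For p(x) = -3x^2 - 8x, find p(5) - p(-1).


p(5) = -115
p(-1) = 5
p(5) - p(-1) = -115 - 5 = -120


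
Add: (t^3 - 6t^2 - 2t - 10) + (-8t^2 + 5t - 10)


Align terms by degree and add:
  t^3 - 6t^2 - 2t - 10
  -8t^2 + 5t - 10
= t^3 - 14t^2 + 3t - 20


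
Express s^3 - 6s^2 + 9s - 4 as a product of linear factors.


Try integer roots (divisors of -4). s=4: p(4)=0.
Divide out (s - 4): quotient is s^2 - 2s + 1.
Factor the quadratic: (s - 1)(s - 1)
Result: (s - 4)(s - 1)(s - 1)


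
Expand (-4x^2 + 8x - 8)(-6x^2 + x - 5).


Distribute each term of the first polynomial:
  (-4x^2)(-6x^2 + x - 5) = 24x^4 - 4x^3 + 20x^2
  (8x)(-6x^2 + x - 5) = -48x^3 + 8x^2 - 40x
  (-8)(-6x^2 + x - 5) = 48x^2 - 8x + 40
Sum: 24x^4 - 52x^3 + 76x^2 - 48x + 40


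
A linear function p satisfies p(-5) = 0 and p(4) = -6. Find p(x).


p(x) = mx + b. Using p(-5)=0, p(4)=-6:
m = (0 + 6)/(-5 - 4) = 6/-9 = -2/3
b = 0 - m*(-5) = 0 - 10/3 = -10/3
p(x) = -(2/3)x - (10/3)


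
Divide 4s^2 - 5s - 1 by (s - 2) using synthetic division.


Synthetic division with c = 2. Coefficients: 4, -5, -1
Bring down 4.
  4 * 2 = 8; 8 - 5 = 3
  3 * 2 = 6; 6 - 1 = 5
Quotient: 4s + 3, Remainder: 5


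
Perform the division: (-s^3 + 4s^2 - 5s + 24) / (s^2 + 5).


(-s^3 + 4s^2 - 5s + 24) / (s^2 + 5)
Step 1: -s * (s^2 + 5) = -s^3 - 5s; subtract.
Step 2: 4 * (s^2 + 5) = 4s^2 + 20; subtract.
Quotient: -s + 4, Remainder: 4


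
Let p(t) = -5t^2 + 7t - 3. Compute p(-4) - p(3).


p(-4) = -111
p(3) = -27
p(-4) - p(3) = -111 + 27 = -84


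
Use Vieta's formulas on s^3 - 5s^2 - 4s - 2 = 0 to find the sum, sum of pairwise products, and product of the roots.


Monic cubic s^3+bs^2+cs+d=0: sum=-b, pairwise sum=c, product=-d.
b=-5, c=-4, d=-2
r1+r2+r3 = 5
r1r2+r1r3+r2r3 = -4
r1r2r3 = 2


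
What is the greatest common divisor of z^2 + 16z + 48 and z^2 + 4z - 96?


Factor each:
  z^2 + 16z + 48 = (z + 12)(z + 4)
  z^2 + 4z - 96 = (z + 12)(z - 8)
Common monic factor: z + 12


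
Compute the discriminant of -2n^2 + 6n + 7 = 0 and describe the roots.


D = b^2 - 4ac = (6)^2 - 4(-2)(7) = 36 + 56 = 92
Since D > 0: two distinct irrational roots


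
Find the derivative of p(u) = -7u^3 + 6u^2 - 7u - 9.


Apply the power rule term by term:
  d/du(-7u^3) = -21u^2
  d/du(6u^2) = 12u
  d/du(-7u) = -7
  d/du(-9) = 0
p'(u) = -21u^2 + 12u - 7


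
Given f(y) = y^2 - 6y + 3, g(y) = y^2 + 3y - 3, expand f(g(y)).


Substitute g(y) into f:
f(g(y)) = 1*(y^2 + 3y - 3)^2 + (-6)*(y^2 + 3y - 3) + 3
(y^2 + 3y - 3)^2 = y^4 + 6y^3 + 3y^2 - 18y + 9
Expand and combine: y^4 + 6y^3 - 3y^2 - 36y + 30


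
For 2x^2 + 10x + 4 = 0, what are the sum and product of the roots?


For ax^2+bx+c=0: sum = -b/a, product = c/a.
a=2, b=10, c=4
Sum = -(10)/2 = -5
Product = (4)/2 = 2


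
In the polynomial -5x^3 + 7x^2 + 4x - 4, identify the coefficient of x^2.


Read off the coefficient of x^2: 7


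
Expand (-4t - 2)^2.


Expand (-4t - 2)^2 by repeated multiplication:
= 16t^2 + 16t + 4


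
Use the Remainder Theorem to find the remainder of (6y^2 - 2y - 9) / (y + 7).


By the Remainder Theorem, the remainder equals p(-7):
  6*(-7)^2 = 294
  -2*(-7)^1 = 14
  constant: -9
Sum: 294 + 14 - 9 = 299


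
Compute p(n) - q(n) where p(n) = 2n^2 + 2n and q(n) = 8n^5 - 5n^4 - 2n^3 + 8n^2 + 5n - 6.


Distribute the minus sign:
  (2n^2 + 2n)
- (8n^5 - 5n^4 - 2n^3 + 8n^2 + 5n - 6)
Negate second polynomial: -8n^5 + 5n^4 + 2n^3 - 8n^2 - 5n + 6
Add: -8n^5 + 5n^4 + 2n^3 - 6n^2 - 3n + 6


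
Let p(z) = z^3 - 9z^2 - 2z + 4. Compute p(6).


Using direct substitution:
  1 * (6)^3 = 216
  -9 * (6)^2 = -324
  -2 * (6)^1 = -12
  constant: 4
Sum = 216 - 324 - 12 + 4 = -116


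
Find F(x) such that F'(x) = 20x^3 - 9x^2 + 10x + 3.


Reverse power rule on each term:
  ∫ 20x^3 dx = 5x^4
  ∫ -9x^2 dx = -3x^3
  ∫ 10x dx = 5x^2
  ∫ 3 dx = 3x
F(x) = 5x^4 - 3x^3 + 5x^2 + 3x + C


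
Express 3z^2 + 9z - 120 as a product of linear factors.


Roots satisfy r1 + r2 = -b/a = -3 and r1*r2 = c/a = -40.
So r1 = -8, r2 = 5.
3z^2 + 9z - 120 = 3(z - r1)(z - r2) = 3(z + 8)(z - 5)


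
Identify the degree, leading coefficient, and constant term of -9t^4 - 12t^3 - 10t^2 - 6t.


Highest power of t is 4, with coefficient -9. Constant term is 0.
Degree = 4, leading coefficient = -9, constant term = 0


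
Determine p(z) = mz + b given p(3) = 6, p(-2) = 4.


p(z) = mz + b. Using p(3)=6, p(-2)=4:
m = (6 - 4)/(3 + 2) = 2/5 = 2/5
b = 6 - m*(3) = 6 - 6/5 = 24/5
p(z) = (2/5)z + (24/5)


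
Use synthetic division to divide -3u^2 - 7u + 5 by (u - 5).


Synthetic division with c = 5. Coefficients: -3, -7, 5
Bring down -3.
  -3 * 5 = -15; -15 - 7 = -22
  -22 * 5 = -110; -110 + 5 = -105
Quotient: -3u - 22, Remainder: -105
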